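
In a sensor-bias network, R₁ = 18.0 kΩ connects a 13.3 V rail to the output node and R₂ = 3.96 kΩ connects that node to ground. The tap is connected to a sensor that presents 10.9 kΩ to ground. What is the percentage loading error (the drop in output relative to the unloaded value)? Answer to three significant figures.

22.9 %

Unloaded V = 13.3 × 3.96/21.96 = 2.398 V.
Loaded: R₂‖R_L = 2.905 kΩ, giving V = 13.3 × 2.905/20.90 = 1.848 V.
Drop = (2.398 − 1.848) / 2.398 = 22.9 %.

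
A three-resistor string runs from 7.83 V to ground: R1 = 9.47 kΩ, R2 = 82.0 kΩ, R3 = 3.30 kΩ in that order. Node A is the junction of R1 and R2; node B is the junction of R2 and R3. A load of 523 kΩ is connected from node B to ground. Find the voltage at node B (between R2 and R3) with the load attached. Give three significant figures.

At node B, R3 is in parallel with the load: R3‖R_L = 3.279 kΩ.
Below node A the resistance is R2 + (R3‖R_L) = 85.28 kΩ, so V_A = 7.83 × 85.28/94.75 = 7.047 V.
Then V_B = V_A × (R3‖R_L)/(R2 + R3‖R_L) = 7.047 × 3.279/85.28 = 0.271 V.

V ≈ 0.271 V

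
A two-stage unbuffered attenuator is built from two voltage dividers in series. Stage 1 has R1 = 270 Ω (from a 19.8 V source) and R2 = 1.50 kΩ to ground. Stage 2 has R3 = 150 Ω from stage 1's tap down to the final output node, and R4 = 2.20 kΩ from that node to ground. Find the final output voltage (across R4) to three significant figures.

V_out ≈ 14.3 V

Stage 2 presents R3+R4 = 2350 Ω as a load on stage 1's tap.
Stage 1's lower leg becomes R2‖(R3+R4) = 915.6 Ω, so V_mid = 19.8 × 915.6/1186 = 15.29 V.
Stage 2 is itself unloaded: V_out = V_mid × R4/(R3+R4) = 15.29 × 2200/2350 = 14.3 V.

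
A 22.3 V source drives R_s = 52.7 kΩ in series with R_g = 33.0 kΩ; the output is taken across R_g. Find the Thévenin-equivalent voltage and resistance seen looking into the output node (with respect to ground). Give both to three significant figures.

V_th is the open-circuit tap voltage: 22.3 × 33.0/(52.7 + 33.0) = 8.59 V.
With the supply zeroed, R_s and R_g appear in parallel from the tap: R_th = R_s‖R_g = (52.7 × 33.0)/85.70 = 20.3 kΩ.

V_th = 8.59 V, R_th = 20.3 kΩ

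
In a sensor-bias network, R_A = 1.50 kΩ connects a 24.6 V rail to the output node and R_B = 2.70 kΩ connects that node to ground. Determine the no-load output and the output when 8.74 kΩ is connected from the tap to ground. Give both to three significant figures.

Open-circuit: V = 24.6 × 2.70/(1.50 + 2.70) = 15.8 V.
With the load, R_B becomes R_B‖R_L = 2.063 kΩ, so V = 24.6 × 2.063/3.563 = 14.2 V.

Unloaded: 15.8 V; loaded: 14.2 V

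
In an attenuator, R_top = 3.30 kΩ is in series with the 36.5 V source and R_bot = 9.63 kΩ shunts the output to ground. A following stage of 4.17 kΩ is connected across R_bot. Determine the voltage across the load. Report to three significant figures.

V_out ≈ 17.1 V

The load sits in parallel with R_bot: R_bot‖R_L = (9.63 × 4.17) / (9.63 + 4.17) = 2.910 kΩ.
V_out = 36.5 × 2.910 / (3.30 + 2.910) = 36.5 × 2.910/6.210 = 17.1 V.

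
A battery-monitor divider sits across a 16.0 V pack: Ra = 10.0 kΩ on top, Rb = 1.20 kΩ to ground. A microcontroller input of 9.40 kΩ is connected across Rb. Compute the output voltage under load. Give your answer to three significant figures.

V_out ≈ 1.54 V

The load sits in parallel with Rb: Rb‖R_L = (1.20 × 9.40) / (1.20 + 9.40) = 1.064 kΩ.
V_out = 16.0 × 1.064 / (10.0 + 1.064) = 16.0 × 1.064/11.06 = 1.54 V.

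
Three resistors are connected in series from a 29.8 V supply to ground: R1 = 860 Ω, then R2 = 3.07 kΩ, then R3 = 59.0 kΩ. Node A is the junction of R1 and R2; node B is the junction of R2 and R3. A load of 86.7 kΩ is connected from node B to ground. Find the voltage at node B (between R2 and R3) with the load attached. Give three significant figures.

At node B, R3 is in parallel with the load: R3‖R_L = 35110 Ω.
Below node A the resistance is R2 + (R3‖R_L) = 38180 Ω, so V_A = 29.8 × 38180/39040 = 29.14 V.
Then V_B = V_A × (R3‖R_L)/(R2 + R3‖R_L) = 29.14 × 35110/38180 = 26.8 V.

V ≈ 26.8 V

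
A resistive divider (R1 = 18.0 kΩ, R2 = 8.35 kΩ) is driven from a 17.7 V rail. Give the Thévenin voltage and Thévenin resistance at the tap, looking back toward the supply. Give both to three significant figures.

V_th is the open-circuit tap voltage: 17.7 × 8.35/(18.0 + 8.35) = 5.61 V.
With the supply zeroed, R1 and R2 appear in parallel from the tap: R_th = R1‖R2 = (18.0 × 8.35)/26.35 = 5.70 kΩ.

V_th = 5.61 V, R_th = 5.70 kΩ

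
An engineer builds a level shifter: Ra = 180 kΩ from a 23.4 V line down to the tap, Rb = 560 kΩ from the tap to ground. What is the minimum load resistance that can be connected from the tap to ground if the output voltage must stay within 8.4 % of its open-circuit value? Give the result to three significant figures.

R_L(min) ≈ 1.49 MΩ

Output resistance R_th = Ra‖Rb = (180 × 560)/740.0 = 136.2 kΩ.
The fractional drop is R_th/(R_th + R_L); requiring this ≤ 0.0840 gives R_L ≥ R_th(1/0.0840 − 1) = 136.2 × 10.90 = 1.49 MΩ.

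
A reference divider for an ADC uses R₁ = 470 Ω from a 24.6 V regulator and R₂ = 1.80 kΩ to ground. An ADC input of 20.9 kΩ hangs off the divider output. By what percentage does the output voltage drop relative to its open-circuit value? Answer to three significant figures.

1.75 %

The divider's output (Thévenin) resistance is R₁‖R₂ = 372.7 Ω.
Fractional drop under load = R_th/(R_th + R_L) = 372.7 / (372.7 + 20900) = 0.01752.
So the output falls by 1.75 %.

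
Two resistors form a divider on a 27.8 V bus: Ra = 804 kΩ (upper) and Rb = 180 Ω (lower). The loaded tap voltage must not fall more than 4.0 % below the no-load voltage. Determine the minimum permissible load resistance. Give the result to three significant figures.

R_L(min) ≈ 4.32 kΩ

Output resistance R_th = Ra‖Rb = (804000 × 180)/804200 = 180.0 Ω.
The fractional drop is R_th/(R_th + R_L); requiring this ≤ 0.0400 gives R_L ≥ R_th(1/0.0400 − 1) = 180.0 × 24.00 = 4.32 kΩ.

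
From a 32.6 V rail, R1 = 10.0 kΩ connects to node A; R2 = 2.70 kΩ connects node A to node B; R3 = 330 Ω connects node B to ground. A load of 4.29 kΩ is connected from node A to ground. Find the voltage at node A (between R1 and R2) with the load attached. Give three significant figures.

Below node A the series string R2+R3 = 3030 Ω sits in parallel with the 4290 Ω load: 1776 Ω.
V_A = 32.6 × 1776/(10000 + 1776) = 4.92 V.

V ≈ 4.92 V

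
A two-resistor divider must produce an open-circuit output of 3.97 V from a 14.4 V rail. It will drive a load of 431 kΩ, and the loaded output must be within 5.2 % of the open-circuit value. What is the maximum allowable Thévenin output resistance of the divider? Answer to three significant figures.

Loading drop = R_th/(R_th + R_L) ≤ 0.0520, so R_th ≤ R_L · ε/(1−ε) = 431 kΩ × 0.0520/0.9480 = 23.6 kΩ.

R_th ≤ 23.6 kΩ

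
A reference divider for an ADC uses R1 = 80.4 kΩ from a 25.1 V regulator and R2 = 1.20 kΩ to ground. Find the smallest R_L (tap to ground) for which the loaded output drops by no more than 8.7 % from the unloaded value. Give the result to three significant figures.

R_L(min) ≈ 12.4 kΩ

Output resistance R_th = R1‖R2 = (80.4 × 1.20)/81.60 = 1.182 kΩ.
The fractional drop is R_th/(R_th + R_L); requiring this ≤ 0.0870 gives R_L ≥ R_th(1/0.0870 − 1) = 1.182 × 10.49 = 12.4 kΩ.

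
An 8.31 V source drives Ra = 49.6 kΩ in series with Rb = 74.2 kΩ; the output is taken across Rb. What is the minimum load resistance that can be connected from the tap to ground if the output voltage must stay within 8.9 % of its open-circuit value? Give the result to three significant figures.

R_L(min) ≈ 304 kΩ

Output resistance R_th = Ra‖Rb = (49.6 × 74.2)/123.8 = 29.73 kΩ.
The fractional drop is R_th/(R_th + R_L); requiring this ≤ 0.0890 gives R_L ≥ R_th(1/0.0890 − 1) = 29.73 × 10.24 = 304 kΩ.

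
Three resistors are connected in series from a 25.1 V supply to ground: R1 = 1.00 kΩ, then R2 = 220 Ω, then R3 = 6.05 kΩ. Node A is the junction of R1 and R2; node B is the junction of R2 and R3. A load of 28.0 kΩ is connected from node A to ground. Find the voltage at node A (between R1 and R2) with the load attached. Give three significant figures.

V ≈ 21.0 V

Below node A the series string R2+R3 = 6270 Ω sits in parallel with the 28000 Ω load: 5123 Ω.
V_A = 25.1 × 5123/(1000 + 5123) = 21.0 V.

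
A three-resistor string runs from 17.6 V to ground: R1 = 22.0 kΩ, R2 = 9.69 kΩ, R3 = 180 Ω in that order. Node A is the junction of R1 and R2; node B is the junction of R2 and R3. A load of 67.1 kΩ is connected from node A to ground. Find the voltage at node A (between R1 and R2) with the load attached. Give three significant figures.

Below node A the series string R2+R3 = 9870 Ω sits in parallel with the 67100 Ω load: 8604 Ω.
V_A = 17.6 × 8604/(22000 + 8604) = 4.95 V.

V ≈ 4.95 V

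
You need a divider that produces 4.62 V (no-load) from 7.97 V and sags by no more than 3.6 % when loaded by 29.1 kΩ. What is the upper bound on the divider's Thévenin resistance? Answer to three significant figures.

Loading drop = R_th/(R_th + R_L) ≤ 0.0360, so R_th ≤ R_L · ε/(1−ε) = 29.1 kΩ × 0.0360/0.9640 = 1.09 kΩ.

R_th ≤ 1.09 kΩ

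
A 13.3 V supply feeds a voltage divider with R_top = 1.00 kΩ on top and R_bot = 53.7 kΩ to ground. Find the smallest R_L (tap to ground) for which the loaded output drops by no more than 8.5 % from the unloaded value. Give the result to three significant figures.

Output resistance R_th = R_top‖R_bot = (1000 × 53700)/54700 = 981.7 Ω.
The fractional drop is R_th/(R_th + R_L); requiring this ≤ 0.0850 gives R_L ≥ R_th(1/0.0850 − 1) = 981.7 × 10.76 = 10.6 kΩ.

R_L(min) ≈ 10.6 kΩ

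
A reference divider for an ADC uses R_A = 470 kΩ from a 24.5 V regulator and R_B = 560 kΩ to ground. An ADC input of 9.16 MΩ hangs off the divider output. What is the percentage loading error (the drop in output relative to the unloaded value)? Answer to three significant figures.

2.71 %

The divider's output (Thévenin) resistance is R_A‖R_B = 255.5 kΩ.
Fractional drop under load = R_th/(R_th + R_L) = 255.5 / (255.5 + 9160) = 0.02714.
So the output falls by 2.71 %.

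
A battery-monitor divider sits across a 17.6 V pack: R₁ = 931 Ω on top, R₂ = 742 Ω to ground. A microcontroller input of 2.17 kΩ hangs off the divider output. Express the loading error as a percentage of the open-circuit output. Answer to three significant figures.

Unloaded V = 17.6 × 742/1673 = 7.806 V.
Loaded: R₂‖R_L = 552.9 Ω, giving V = 17.6 × 552.9/1484 = 6.558 V.
Drop = (7.806 − 6.558) / 7.806 = 16.0 %.

16.0 %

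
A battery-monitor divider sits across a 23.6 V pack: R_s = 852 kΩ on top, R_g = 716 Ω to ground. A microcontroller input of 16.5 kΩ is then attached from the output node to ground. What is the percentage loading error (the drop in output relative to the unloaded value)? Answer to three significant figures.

4.16 %

The divider's output (Thévenin) resistance is R_s‖R_g = 715.4 Ω.
Fractional drop under load = R_th/(R_th + R_L) = 715.4 / (715.4 + 16500) = 0.04156.
So the output falls by 4.16 %.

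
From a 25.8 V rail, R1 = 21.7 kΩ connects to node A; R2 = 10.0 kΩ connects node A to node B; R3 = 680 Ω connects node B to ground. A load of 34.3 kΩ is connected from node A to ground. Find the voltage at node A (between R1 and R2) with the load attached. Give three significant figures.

V ≈ 7.04 V

Below node A the series string R2+R3 = 10680 Ω sits in parallel with the 34300 Ω load: 8144 Ω.
V_A = 25.8 × 8144/(21700 + 8144) = 7.04 V.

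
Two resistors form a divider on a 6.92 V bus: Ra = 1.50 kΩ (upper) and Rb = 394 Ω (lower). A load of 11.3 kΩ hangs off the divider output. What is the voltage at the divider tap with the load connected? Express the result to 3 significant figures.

The load sits in parallel with Rb: Rb‖R_L = (394 × 11300) / (394 + 11300) = 380.7 Ω.
V_out = 6.92 × 380.7 / (1500 + 380.7) = 6.92 × 380.7/1881 = 1.40 V.
(Unloaded it would have been 1.44 V.)

V_out ≈ 1.40 V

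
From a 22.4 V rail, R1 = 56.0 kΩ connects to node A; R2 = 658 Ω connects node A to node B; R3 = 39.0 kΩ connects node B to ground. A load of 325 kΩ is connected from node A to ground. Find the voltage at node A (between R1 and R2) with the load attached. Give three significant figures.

Below node A the series string R2+R3 = 39660 Ω sits in parallel with the 325000 Ω load: 35350 Ω.
V_A = 22.4 × 35350/(56000 + 35350) = 8.67 V.

V ≈ 8.67 V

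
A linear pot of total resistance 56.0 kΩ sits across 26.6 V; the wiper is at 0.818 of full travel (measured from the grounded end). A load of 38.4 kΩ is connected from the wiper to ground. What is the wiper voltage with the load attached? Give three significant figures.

The wiper splits the pot into (1−α)R = 10.19 kΩ above and αR = 45.81 kΩ below.
Lower section ‖ load = 20.89 kΩ.
V_wiper = 26.6 × 20.89/(10.19 + 20.89) = 17.9 V.

V ≈ 17.9 V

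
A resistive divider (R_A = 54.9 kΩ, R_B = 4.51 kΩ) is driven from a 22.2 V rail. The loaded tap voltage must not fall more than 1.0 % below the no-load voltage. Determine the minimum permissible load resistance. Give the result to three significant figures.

Output resistance R_th = R_A‖R_B = (54.9 × 4.51)/59.41 = 4.168 kΩ.
The fractional drop is R_th/(R_th + R_L); requiring this ≤ 0.0100 gives R_L ≥ R_th(1/0.0100 − 1) = 4.168 × 99.00 = 413 kΩ.

R_L(min) ≈ 413 kΩ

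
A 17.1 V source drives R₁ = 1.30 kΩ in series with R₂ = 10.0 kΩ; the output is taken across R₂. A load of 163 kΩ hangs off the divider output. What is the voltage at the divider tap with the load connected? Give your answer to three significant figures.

The load sits in parallel with R₂: R₂‖R_L = (10.0 × 163) / (10.0 + 163) = 9.422 kΩ.
V_out = 17.1 × 9.422 / (1.30 + 9.422) = 17.1 × 9.422/10.72 = 15.0 V.

V_out ≈ 15.0 V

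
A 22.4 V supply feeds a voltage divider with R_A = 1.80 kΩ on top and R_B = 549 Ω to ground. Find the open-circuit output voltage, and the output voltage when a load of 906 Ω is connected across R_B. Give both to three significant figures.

Open-circuit: V = 22.4 × 549/(1800 + 549) = 5.24 V.
With the load, R_B becomes R_B‖R_L = 341.9 Ω, so V = 22.4 × 341.9/2142 = 3.58 V.

Unloaded: 5.24 V; loaded: 3.58 V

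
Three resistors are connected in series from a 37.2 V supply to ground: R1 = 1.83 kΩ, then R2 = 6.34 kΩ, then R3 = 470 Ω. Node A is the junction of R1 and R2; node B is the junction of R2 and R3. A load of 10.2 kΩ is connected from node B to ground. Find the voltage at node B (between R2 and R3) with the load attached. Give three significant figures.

V ≈ 1.94 V

At node B, R3 is in parallel with the load: R3‖R_L = 449.3 Ω.
Below node A the resistance is R2 + (R3‖R_L) = 6789 Ω, so V_A = 37.2 × 6789/8619 = 29.30 V.
Then V_B = V_A × (R3‖R_L)/(R2 + R3‖R_L) = 29.30 × 449.3/6789 = 1.94 V.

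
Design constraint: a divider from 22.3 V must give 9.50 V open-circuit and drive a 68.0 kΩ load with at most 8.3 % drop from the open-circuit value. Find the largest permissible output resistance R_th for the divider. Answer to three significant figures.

Loading drop = R_th/(R_th + R_L) ≤ 0.0830, so R_th ≤ R_L · ε/(1−ε) = 68.0 kΩ × 0.0830/0.9170 = 6.15 kΩ.
(Any R1, R2 with R2/(R1+R2) = 0.426 and R1‖R2 ≤ 6.15 kΩ will meet the spec.)

R_th ≤ 6.15 kΩ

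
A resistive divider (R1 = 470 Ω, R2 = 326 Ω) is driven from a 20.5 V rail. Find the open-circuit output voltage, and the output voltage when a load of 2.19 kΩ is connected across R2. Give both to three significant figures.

Unloaded: 8.40 V; loaded: 7.72 V

Open-circuit: V = 20.5 × 326/(470 + 326) = 8.40 V.
With the load, R2 becomes R2‖R_L = 283.8 Ω, so V = 20.5 × 283.8/753.8 = 7.72 V.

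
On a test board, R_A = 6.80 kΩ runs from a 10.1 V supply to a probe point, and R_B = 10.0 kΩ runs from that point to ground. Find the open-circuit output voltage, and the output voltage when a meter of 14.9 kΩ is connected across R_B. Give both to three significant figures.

Open-circuit: V = 10.1 × 10.0/(6.80 + 10.0) = 6.01 V.
With the load, R_B becomes R_B‖R_L = 5.984 kΩ, so V = 10.1 × 5.984/12.78 = 4.73 V.

Unloaded: 6.01 V; loaded: 4.73 V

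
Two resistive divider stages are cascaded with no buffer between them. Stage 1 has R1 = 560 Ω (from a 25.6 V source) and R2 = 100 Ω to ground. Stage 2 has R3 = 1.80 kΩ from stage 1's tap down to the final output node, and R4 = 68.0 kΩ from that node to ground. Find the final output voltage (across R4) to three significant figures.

V_out ≈ 3.77 V

Stage 2 presents R3+R4 = 69800 Ω as a load on stage 1's tap.
Stage 1's lower leg becomes R2‖(R3+R4) = 99.86 Ω, so V_mid = 25.6 × 99.86/659.9 = 3.874 V.
Stage 2 is itself unloaded: V_out = V_mid × R4/(R3+R4) = 3.874 × 68000/69800 = 3.77 V.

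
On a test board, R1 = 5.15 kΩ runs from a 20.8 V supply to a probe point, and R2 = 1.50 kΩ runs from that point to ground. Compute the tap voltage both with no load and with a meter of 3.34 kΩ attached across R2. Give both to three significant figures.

Open-circuit: V = 20.8 × 1.50/(5.15 + 1.50) = 4.69 V.
With the load, R2 becomes R2‖R_L = 1.035 kΩ, so V = 20.8 × 1.035/6.185 = 3.48 V.

Unloaded: 4.69 V; loaded: 3.48 V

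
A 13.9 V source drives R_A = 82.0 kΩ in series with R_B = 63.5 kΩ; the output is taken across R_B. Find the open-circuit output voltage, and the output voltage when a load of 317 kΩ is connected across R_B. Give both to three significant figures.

Unloaded: 6.07 V; loaded: 5.45 V

Open-circuit: V = 13.9 × 63.5/(82.0 + 63.5) = 6.07 V.
With the load, R_B becomes R_B‖R_L = 52.90 kΩ, so V = 13.9 × 52.90/134.9 = 5.45 V.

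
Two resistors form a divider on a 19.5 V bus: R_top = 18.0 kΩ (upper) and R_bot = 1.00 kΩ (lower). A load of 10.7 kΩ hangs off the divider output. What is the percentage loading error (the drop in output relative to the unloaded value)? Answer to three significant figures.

Unloaded V = 19.5 × 1.00/19.00 = 1.0263 V.
Loaded: R_bot‖R_L = 0.9145 kΩ, giving V = 19.5 × 0.9145/18.91 = 0.94284 V.
Drop = (1.0263 − 0.94284) / 1.0263 = 8.13 %.

8.13 %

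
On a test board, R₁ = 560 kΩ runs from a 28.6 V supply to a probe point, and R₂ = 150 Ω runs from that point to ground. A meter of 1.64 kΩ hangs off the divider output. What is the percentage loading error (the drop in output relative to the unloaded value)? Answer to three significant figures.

The divider's output (Thévenin) resistance is R₁‖R₂ = 150.0 Ω.
Fractional drop under load = R_th/(R_th + R_L) = 150.0 / (150.0 + 1640) = 0.08378.
So the output falls by 8.38 %.

8.38 %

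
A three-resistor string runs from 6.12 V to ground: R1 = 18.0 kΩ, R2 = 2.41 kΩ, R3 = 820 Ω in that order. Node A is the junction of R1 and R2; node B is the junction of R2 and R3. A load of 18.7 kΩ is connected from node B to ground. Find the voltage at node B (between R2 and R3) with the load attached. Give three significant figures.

V ≈ 0.227 V

At node B, R3 is in parallel with the load: R3‖R_L = 785.6 Ω.
Below node A the resistance is R2 + (R3‖R_L) = 3196 Ω, so V_A = 6.12 × 3196/21200 = 0.9227 V.
Then V_B = V_A × (R3‖R_L)/(R2 + R3‖R_L) = 0.9227 × 785.6/3196 = 0.227 V.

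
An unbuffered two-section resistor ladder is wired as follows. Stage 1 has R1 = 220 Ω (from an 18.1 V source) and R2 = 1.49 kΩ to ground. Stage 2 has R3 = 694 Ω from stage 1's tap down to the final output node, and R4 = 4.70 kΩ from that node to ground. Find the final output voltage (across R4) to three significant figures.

Stage 2 presents R3+R4 = 5394 Ω as a load on stage 1's tap.
Stage 1's lower leg becomes R2‖(R3+R4) = 1167 Ω, so V_mid = 18.1 × 1167/1387 = 15.23 V.
Stage 2 is itself unloaded: V_out = V_mid × R4/(R3+R4) = 15.23 × 4700/5394 = 13.3 V.

V_out ≈ 13.3 V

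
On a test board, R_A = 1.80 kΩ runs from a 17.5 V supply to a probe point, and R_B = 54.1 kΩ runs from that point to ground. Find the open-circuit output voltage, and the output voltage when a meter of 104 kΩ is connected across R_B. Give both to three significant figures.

Open-circuit: V = 17.5 × 54.1/(1.80 + 54.1) = 16.9 V.
With the load, R_B becomes R_B‖R_L = 35.59 kΩ, so V = 17.5 × 35.59/37.39 = 16.7 V.

Unloaded: 16.9 V; loaded: 16.7 V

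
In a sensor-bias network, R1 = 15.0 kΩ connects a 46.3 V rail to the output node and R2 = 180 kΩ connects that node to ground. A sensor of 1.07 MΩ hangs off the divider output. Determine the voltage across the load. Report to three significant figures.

The load sits in parallel with R2: R2‖R_L = (180 × 1070) / (180 + 1070) = 154.1 kΩ.
V_out = 46.3 × 154.1 / (15.0 + 154.1) = 46.3 × 154.1/169.1 = 42.2 V.
(Unloaded it would have been 42.7 V.)

V_out ≈ 42.2 V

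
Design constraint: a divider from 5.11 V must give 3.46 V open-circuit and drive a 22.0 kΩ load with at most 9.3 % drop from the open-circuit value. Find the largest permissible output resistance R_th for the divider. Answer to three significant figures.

Loading drop = R_th/(R_th + R_L) ≤ 0.0930, so R_th ≤ R_L · ε/(1−ε) = 22.0 kΩ × 0.0930/0.9070 = 2.26 kΩ.

R_th ≤ 2.26 kΩ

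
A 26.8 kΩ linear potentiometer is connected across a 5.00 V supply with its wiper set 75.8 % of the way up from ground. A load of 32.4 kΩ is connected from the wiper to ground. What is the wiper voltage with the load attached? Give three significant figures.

The wiper splits the pot into (1−α)R = 6.486 kΩ above and αR = 20.31 kΩ below.
Lower section ‖ load = 12.49 kΩ.
V_wiper = 5.00 × 12.49/(6.486 + 12.49) = 3.29 V.

V ≈ 3.29 V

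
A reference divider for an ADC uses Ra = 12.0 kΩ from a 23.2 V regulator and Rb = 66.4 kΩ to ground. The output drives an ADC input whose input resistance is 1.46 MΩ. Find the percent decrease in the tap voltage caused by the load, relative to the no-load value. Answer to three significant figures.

The divider's output (Thévenin) resistance is Ra‖Rb = 10.16 kΩ.
Fractional drop under load = R_th/(R_th + R_L) = 10.16 / (10.16 + 1460) = 0.006913.
So the output falls by 0.691 %.

0.691 %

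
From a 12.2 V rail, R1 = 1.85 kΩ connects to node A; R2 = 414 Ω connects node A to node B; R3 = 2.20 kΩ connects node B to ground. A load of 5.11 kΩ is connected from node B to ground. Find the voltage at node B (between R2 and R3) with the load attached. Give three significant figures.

At node B, R3 is in parallel with the load: R3‖R_L = 1538 Ω.
Below node A the resistance is R2 + (R3‖R_L) = 1952 Ω, so V_A = 12.2 × 1952/3802 = 6.263 V.
Then V_B = V_A × (R3‖R_L)/(R2 + R3‖R_L) = 6.263 × 1538/1952 = 4.93 V.

V ≈ 4.93 V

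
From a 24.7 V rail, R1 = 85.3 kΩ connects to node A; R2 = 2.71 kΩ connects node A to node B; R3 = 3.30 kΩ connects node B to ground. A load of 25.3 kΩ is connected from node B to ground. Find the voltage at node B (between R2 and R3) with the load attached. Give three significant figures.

V ≈ 0.793 V

At node B, R3 is in parallel with the load: R3‖R_L = 2.919 kΩ.
Below node A the resistance is R2 + (R3‖R_L) = 5.629 kΩ, so V_A = 24.7 × 5.629/90.93 = 1.529 V.
Then V_B = V_A × (R3‖R_L)/(R2 + R3‖R_L) = 1.529 × 2.919/5.629 = 0.793 V.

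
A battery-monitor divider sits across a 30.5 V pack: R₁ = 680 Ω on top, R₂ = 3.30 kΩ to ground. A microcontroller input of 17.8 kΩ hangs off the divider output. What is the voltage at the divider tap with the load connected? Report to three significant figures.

V_out ≈ 24.5 V

The load sits in parallel with R₂: R₂‖R_L = (3300 × 17800) / (3300 + 17800) = 2784 Ω.
V_out = 30.5 × 2784 / (680 + 2784) = 30.5 × 2784/3464 = 24.5 V.
(Unloaded it would have been 25.3 V.)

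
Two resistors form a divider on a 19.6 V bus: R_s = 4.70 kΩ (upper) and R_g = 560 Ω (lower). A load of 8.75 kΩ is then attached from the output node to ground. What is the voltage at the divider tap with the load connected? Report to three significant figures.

V_out ≈ 1.97 V

The load sits in parallel with R_g: R_g‖R_L = (560 × 8750) / (560 + 8750) = 526.3 Ω.
V_out = 19.6 × 526.3 / (4700 + 526.3) = 19.6 × 526.3/5226 = 1.97 V.
(Unloaded it would have been 2.09 V.)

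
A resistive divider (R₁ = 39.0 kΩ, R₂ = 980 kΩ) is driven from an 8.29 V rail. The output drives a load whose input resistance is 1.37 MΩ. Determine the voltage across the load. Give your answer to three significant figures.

V_out ≈ 7.76 V

The load sits in parallel with R₂: R₂‖R_L = (980 × 1370) / (980 + 1370) = 571.3 kΩ.
V_out = 8.29 × 571.3 / (39.0 + 571.3) = 8.29 × 571.3/610.3 = 7.76 V.
(Unloaded it would have been 7.97 V.)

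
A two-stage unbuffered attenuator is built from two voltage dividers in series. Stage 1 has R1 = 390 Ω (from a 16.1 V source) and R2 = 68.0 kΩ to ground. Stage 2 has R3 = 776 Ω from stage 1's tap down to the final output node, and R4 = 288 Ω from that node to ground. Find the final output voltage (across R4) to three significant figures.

Stage 2 presents R3+R4 = 1064 Ω as a load on stage 1's tap.
Stage 1's lower leg becomes R2‖(R3+R4) = 1048 Ω, so V_mid = 16.1 × 1048/1438 = 11.73 V.
Stage 2 is itself unloaded: V_out = V_mid × R4/(R3+R4) = 11.73 × 288/1064 = 3.18 V.

V_out ≈ 3.18 V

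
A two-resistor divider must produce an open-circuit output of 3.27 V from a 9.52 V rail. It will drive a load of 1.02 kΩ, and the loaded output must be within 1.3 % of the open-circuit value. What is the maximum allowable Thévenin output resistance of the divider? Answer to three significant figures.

R_th ≤ 13.4 Ω

Loading drop = R_th/(R_th + R_L) ≤ 0.0130, so R_th ≤ R_L · ε/(1−ε) = 1.02 kΩ × 0.0130/0.9870 = 13.4 Ω.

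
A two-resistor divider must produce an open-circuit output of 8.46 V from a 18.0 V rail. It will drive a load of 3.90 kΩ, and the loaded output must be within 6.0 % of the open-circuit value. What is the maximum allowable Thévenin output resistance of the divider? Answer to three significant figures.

Loading drop = R_th/(R_th + R_L) ≤ 0.0600, so R_th ≤ R_L · ε/(1−ε) = 3.90 kΩ × 0.0600/0.9400 = 249 Ω.

R_th ≤ 249 Ω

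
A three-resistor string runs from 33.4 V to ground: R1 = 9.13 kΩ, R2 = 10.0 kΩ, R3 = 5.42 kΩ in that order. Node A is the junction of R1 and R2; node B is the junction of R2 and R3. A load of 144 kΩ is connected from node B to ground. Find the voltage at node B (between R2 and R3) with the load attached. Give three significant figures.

V ≈ 7.16 V

At node B, R3 is in parallel with the load: R3‖R_L = 5.223 kΩ.
Below node A the resistance is R2 + (R3‖R_L) = 15.22 kΩ, so V_A = 33.4 × 15.22/24.35 = 20.88 V.
Then V_B = V_A × (R3‖R_L)/(R2 + R3‖R_L) = 20.88 × 5.223/15.22 = 7.16 V.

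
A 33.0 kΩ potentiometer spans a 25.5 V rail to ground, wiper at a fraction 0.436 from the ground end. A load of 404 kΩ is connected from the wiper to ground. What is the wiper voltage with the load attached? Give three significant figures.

V ≈ 10.9 V

The wiper splits the pot into (1−α)R = 18.61 kΩ above and αR = 14.39 kΩ below.
Lower section ‖ load = 13.89 kΩ.
V_wiper = 25.5 × 13.89/(18.61 + 13.89) = 10.9 V.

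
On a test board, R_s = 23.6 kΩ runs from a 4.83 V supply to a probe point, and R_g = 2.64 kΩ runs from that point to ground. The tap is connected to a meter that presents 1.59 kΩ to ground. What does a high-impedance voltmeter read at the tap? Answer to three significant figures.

The load sits in parallel with R_g: R_g‖R_L = (2.64 × 1.59) / (2.64 + 1.59) = 0.9923 kΩ.
V_out = 4.83 × 0.9923 / (23.6 + 0.9923) = 4.83 × 0.9923/24.59 = 0.195 V.
(Unloaded it would have been 0.486 V.)

V_out ≈ 0.195 V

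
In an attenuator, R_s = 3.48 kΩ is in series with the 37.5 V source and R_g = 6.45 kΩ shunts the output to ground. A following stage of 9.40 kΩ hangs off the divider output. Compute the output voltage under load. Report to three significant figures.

The load sits in parallel with R_g: R_g‖R_L = (6.45 × 9.40) / (6.45 + 9.40) = 3.825 kΩ.
V_out = 37.5 × 3.825 / (3.48 + 3.825) = 37.5 × 3.825/7.305 = 19.6 V.

V_out ≈ 19.6 V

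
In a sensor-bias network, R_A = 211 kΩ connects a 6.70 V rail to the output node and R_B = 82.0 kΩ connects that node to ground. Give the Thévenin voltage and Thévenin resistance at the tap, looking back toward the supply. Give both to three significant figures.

V_th = 1.88 V, R_th = 59.1 kΩ

V_th is the open-circuit tap voltage: 6.70 × 82.0/(211 + 82.0) = 1.88 V.
With the supply zeroed, R_A and R_B appear in parallel from the tap: R_th = R_A‖R_B = (211 × 82.0)/293.0 = 59.1 kΩ.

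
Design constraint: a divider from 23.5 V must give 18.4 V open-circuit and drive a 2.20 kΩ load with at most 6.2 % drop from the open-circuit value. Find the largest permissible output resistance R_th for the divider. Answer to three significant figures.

Loading drop = R_th/(R_th + R_L) ≤ 0.0620, so R_th ≤ R_L · ε/(1−ε) = 2.20 kΩ × 0.0620/0.9380 = 145 Ω.
(Any R1, R2 with R2/(R1+R2) = 0.783 and R1‖R2 ≤ 145 Ω will meet the spec.)

R_th ≤ 145 Ω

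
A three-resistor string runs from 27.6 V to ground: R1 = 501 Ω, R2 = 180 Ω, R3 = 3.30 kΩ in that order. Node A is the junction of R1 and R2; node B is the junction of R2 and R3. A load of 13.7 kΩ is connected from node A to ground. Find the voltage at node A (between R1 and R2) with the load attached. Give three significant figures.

Below node A the series string R2+R3 = 3480 Ω sits in parallel with the 13700 Ω load: 2775 Ω.
V_A = 27.6 × 2775/(501 + 2775) = 23.4 V.

V ≈ 23.4 V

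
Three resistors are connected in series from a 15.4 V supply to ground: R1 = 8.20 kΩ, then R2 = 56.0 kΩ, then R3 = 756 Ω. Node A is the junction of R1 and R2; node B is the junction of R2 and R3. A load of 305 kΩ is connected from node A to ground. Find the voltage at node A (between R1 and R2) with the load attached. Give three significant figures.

Below node A the series string R2+R3 = 56760 Ω sits in parallel with the 305000 Ω load: 47850 Ω.
V_A = 15.4 × 47850/(8200 + 47850) = 13.1 V.

V ≈ 13.1 V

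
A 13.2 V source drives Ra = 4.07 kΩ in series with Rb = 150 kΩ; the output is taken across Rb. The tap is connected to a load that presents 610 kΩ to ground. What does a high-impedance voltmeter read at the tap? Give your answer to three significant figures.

The load sits in parallel with Rb: Rb‖R_L = (150 × 610) / (150 + 610) = 120.4 kΩ.
V_out = 13.2 × 120.4 / (4.07 + 120.4) = 13.2 × 120.4/124.5 = 12.8 V.
(Unloaded it would have been 12.9 V.)

V_out ≈ 12.8 V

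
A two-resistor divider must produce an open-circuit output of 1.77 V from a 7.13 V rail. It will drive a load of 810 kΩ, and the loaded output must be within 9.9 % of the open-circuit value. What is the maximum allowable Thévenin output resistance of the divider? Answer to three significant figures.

R_th ≤ 89.0 kΩ

Loading drop = R_th/(R_th + R_L) ≤ 0.0990, so R_th ≤ R_L · ε/(1−ε) = 810 kΩ × 0.0990/0.9010 = 89.0 kΩ.
(Any R1, R2 with R2/(R1+R2) = 0.248 and R1‖R2 ≤ 89.0 kΩ will meet the spec.)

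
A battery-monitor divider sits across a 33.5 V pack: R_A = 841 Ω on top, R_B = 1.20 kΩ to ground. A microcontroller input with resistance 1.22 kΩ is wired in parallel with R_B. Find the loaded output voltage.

V_out ≈ 14.0 V

The load sits in parallel with R_B: R_B‖R_L = (1200 × 1220) / (1200 + 1220) = 605.0 Ω.
V_out = 33.5 × 605.0 / (841 + 605.0) = 33.5 × 605.0/1446 = 14.0 V.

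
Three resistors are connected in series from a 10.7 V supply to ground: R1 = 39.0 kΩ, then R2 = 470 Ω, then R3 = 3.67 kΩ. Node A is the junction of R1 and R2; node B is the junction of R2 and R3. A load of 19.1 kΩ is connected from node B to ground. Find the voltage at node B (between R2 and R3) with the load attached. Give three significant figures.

At node B, R3 is in parallel with the load: R3‖R_L = 3078 Ω.
Below node A the resistance is R2 + (R3‖R_L) = 3548 Ω, so V_A = 10.7 × 3548/42550 = 0.8924 V.
Then V_B = V_A × (R3‖R_L)/(R2 + R3‖R_L) = 0.8924 × 3078/3548 = 0.774 V.

V ≈ 0.774 V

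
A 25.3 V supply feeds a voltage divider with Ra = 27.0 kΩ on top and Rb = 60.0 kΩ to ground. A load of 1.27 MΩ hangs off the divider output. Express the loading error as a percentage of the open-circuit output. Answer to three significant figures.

The divider's output (Thévenin) resistance is Ra‖Rb = 18.62 kΩ.
Fractional drop under load = R_th/(R_th + R_L) = 18.62 / (18.62 + 1270) = 0.01445.
So the output falls by 1.45 %.

1.45 %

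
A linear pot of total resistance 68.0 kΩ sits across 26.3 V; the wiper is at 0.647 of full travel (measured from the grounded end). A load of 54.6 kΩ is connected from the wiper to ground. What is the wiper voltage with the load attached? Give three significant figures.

V ≈ 13.2 V

The wiper splits the pot into (1−α)R = 24.00 kΩ above and αR = 44.00 kΩ below.
Lower section ‖ load = 24.36 kΩ.
V_wiper = 26.3 × 24.36/(24.00 + 24.36) = 13.2 V.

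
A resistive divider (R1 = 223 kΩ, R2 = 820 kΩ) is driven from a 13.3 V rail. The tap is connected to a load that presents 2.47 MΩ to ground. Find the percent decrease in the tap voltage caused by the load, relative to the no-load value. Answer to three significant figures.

6.63 %

The divider's output (Thévenin) resistance is R1‖R2 = 175.3 kΩ.
Fractional drop under load = R_th/(R_th + R_L) = 175.3 / (175.3 + 2470) = 0.06628.
So the output falls by 6.63 %.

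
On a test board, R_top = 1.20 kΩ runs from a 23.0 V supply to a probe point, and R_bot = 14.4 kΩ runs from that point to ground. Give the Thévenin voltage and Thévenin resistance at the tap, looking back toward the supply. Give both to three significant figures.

V_th is the open-circuit tap voltage: 23.0 × 14.4/(1.20 + 14.4) = 21.2 V.
With the supply zeroed, R_top and R_bot appear in parallel from the tap: R_th = R_top‖R_bot = (1.20 × 14.4)/15.60 = 1.11 kΩ.

V_th = 21.2 V, R_th = 1.11 kΩ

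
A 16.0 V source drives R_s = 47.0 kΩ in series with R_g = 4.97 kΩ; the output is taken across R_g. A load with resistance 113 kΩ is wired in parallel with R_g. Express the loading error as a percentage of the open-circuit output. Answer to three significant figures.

3.83 %

The divider's output (Thévenin) resistance is R_s‖R_g = 4.495 kΩ.
Fractional drop under load = R_th/(R_th + R_L) = 4.495 / (4.495 + 113) = 0.03825.
So the output falls by 3.83 %.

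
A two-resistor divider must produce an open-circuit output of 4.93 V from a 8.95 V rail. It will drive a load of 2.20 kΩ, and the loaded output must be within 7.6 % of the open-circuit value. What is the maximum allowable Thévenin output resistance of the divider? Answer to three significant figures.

R_th ≤ 181 Ω

Loading drop = R_th/(R_th + R_L) ≤ 0.0760, so R_th ≤ R_L · ε/(1−ε) = 2.20 kΩ × 0.0760/0.9240 = 181 Ω.
(Any R1, R2 with R2/(R1+R2) = 0.551 and R1‖R2 ≤ 181 Ω will meet the spec.)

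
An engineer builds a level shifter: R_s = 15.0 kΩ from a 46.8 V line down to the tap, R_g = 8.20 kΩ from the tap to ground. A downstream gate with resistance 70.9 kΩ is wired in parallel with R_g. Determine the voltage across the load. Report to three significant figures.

V_out ≈ 15.4 V

The load sits in parallel with R_g: R_g‖R_L = (8.20 × 70.9) / (8.20 + 70.9) = 7.350 kΩ.
V_out = 46.8 × 7.350 / (15.0 + 7.350) = 46.8 × 7.350/22.35 = 15.4 V.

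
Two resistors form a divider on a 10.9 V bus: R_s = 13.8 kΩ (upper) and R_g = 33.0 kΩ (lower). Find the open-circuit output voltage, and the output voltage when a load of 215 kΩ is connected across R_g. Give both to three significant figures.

Open-circuit: V = 10.9 × 33.0/(13.8 + 33.0) = 7.69 V.
With the load, R_g becomes R_g‖R_L = 28.61 kΩ, so V = 10.9 × 28.61/42.41 = 7.35 V.

Unloaded: 7.69 V; loaded: 7.35 V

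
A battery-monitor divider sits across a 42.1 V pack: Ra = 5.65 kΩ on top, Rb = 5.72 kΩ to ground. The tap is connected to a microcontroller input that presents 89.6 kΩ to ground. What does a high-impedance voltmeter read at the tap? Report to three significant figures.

The load sits in parallel with Rb: Rb‖R_L = (5.72 × 89.6) / (5.72 + 89.6) = 5.377 kΩ.
V_out = 42.1 × 5.377 / (5.65 + 5.377) = 42.1 × 5.377/11.03 = 20.5 V.
(Unloaded it would have been 21.2 V.)

V_out ≈ 20.5 V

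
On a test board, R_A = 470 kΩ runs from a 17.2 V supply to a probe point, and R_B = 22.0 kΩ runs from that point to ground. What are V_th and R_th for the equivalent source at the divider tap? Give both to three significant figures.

V_th = 0.769 V, R_th = 21.0 kΩ

V_th is the open-circuit tap voltage: 17.2 × 22.0/(470 + 22.0) = 0.769 V.
With the supply zeroed, R_A and R_B appear in parallel from the tap: R_th = R_A‖R_B = (470 × 22.0)/492.0 = 21.0 kΩ.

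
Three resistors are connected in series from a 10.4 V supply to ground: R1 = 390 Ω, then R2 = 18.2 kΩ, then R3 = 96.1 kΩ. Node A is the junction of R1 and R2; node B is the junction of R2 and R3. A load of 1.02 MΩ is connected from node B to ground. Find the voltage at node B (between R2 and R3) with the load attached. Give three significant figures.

At node B, R3 is in parallel with the load: R3‖R_L = 87830 Ω.
Below node A the resistance is R2 + (R3‖R_L) = 106000 Ω, so V_A = 10.4 × 106000/106400 = 10.36 V.
Then V_B = V_A × (R3‖R_L)/(R2 + R3‖R_L) = 10.36 × 87830/106000 = 8.58 V.

V ≈ 8.58 V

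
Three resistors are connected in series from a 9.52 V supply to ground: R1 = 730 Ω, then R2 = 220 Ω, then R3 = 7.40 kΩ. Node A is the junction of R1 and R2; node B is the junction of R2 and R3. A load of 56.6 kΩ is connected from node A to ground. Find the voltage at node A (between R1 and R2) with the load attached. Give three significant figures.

Below node A the series string R2+R3 = 7620 Ω sits in parallel with the 56600 Ω load: 6716 Ω.
V_A = 9.52 × 6716/(730 + 6716) = 8.59 V.

V ≈ 8.59 V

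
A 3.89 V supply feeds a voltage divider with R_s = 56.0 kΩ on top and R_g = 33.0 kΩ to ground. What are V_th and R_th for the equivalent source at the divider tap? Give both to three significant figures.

V_th is the open-circuit tap voltage: 3.89 × 33.0/(56.0 + 33.0) = 1.44 V.
With the supply zeroed, R_s and R_g appear in parallel from the tap: R_th = R_s‖R_g = (56.0 × 33.0)/89.00 = 20.8 kΩ.

V_th = 1.44 V, R_th = 20.8 kΩ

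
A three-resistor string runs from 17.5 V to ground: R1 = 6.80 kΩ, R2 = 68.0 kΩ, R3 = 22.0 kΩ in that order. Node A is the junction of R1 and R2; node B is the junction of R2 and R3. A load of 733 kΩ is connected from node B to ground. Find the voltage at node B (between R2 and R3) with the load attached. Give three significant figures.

At node B, R3 is in parallel with the load: R3‖R_L = 21.36 kΩ.
Below node A the resistance is R2 + (R3‖R_L) = 89.36 kΩ, so V_A = 17.5 × 89.36/96.16 = 16.26 V.
Then V_B = V_A × (R3‖R_L)/(R2 + R3‖R_L) = 16.26 × 21.36/89.36 = 3.89 V.

V ≈ 3.89 V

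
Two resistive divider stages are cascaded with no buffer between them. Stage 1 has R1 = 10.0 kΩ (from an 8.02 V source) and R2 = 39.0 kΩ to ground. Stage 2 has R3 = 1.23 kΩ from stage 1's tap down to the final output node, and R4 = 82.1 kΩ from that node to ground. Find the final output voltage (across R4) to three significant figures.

Stage 2 presents R3+R4 = 83.33 kΩ as a load on stage 1's tap.
Stage 1's lower leg becomes R2‖(R3+R4) = 26.57 kΩ, so V_mid = 8.02 × 26.57/36.57 = 5.827 V.
Stage 2 is itself unloaded: V_out = V_mid × R4/(R3+R4) = 5.827 × 82.1/83.33 = 5.74 V.

V_out ≈ 5.74 V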